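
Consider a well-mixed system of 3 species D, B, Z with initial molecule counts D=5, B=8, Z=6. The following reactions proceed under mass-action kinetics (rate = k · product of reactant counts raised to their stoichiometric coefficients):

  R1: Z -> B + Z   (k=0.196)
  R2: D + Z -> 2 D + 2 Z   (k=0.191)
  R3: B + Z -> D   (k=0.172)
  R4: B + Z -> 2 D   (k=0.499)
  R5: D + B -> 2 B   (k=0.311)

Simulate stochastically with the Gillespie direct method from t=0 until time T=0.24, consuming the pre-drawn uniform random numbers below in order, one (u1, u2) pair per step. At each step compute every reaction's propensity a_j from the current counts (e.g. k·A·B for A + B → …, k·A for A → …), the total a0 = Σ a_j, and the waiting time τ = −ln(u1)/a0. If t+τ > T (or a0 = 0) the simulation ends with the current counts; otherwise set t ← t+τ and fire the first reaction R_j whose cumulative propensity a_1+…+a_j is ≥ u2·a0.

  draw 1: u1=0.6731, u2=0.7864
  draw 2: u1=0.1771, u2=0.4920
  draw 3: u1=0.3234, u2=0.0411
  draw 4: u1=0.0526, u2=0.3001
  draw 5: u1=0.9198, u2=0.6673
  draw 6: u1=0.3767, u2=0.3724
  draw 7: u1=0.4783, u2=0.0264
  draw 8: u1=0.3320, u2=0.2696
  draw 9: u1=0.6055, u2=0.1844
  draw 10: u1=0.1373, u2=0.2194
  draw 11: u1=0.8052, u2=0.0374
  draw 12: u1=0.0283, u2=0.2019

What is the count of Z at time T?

Z at T = 7

t=0.000: D=5 B=8 Z=6
Draw 1: a1=1.176, a2=5.730, a3=8.256, a4=23.952, a5=12.440, a0=51.554; τ=−ln(0.6731)/51.554=0.008 → t=0.008; u2·a0=0.7864·51.554=40.542; a1+…+a4=39.114 < 40.542 ≤ a1+…+a5=51.554 → R5 fires; D=4 B=9 Z=6
Draw 2: a1=1.176, a2=4.584, a3=9.288, a4=26.946, a5=11.196, a0=53.190; τ=−ln(0.1771)/53.190=0.033 → t=0.040; u2·a0=0.4920·53.190=26.169; a1+…+a3=15.048 < 26.169 ≤ a1+…+a4=41.994 → R4 fires; D=6 B=8 Z=5
Draw 3: a1=0.980, a2=5.730, a3=6.880, a4=19.960, a5=14.928, a0=48.478; τ=−ln(0.3234)/48.478=0.023 → t=0.064; u2·a0=0.0411·48.478=1.992; a1=0.980 < 1.992 ≤ a1+a2=6.710 → R2 fires; D=7 B=8 Z=6
Draw 4: a1=1.176, a2=8.022, a3=8.256, a4=23.952, a5=17.416, a0=58.822; τ=−ln(0.0526)/58.822=0.050 → t=0.114; u2·a0=0.3001·58.822=17.652; a1+…+a3=17.454 < 17.652 ≤ a1+…+a4=41.406 → R4 fires; D=9 B=7 Z=5
Draw 5: a1=0.980, a2=8.595, a3=6.020, a4=17.465, a5=19.593, a0=52.653; τ=−ln(0.9198)/52.653=0.002 → t=0.115; u2·a0=0.6673·52.653=35.135; a1+…+a4=33.060 < 35.135 ≤ a1+…+a5=52.653 → R5 fires; D=8 B=8 Z=5
Draw 6: a1=0.980, a2=7.640, a3=6.880, a4=19.960, a5=19.904, a0=55.364; τ=−ln(0.3767)/55.364=0.018 → t=0.133; u2·a0=0.3724·55.364=20.618; a1+…+a3=15.500 < 20.618 ≤ a1+…+a4=35.460 → R4 fires; D=10 B=7 Z=4
Draw 7: a1=0.784, a2=7.640, a3=4.816, a4=13.972, a5=21.770, a0=48.982; τ=−ln(0.4783)/48.982=0.015 → t=0.148; u2·a0=0.0264·48.982=1.293; a1=0.784 < 1.293 ≤ a1+a2=8.424 → R2 fires; D=11 B=7 Z=5
Draw 8: a1=0.980, a2=10.505, a3=6.020, a4=17.465, a5=23.947, a0=58.917; τ=−ln(0.3320)/58.917=0.019 → t=0.167; u2·a0=0.2696·58.917=15.884; a1+a2=11.485 < 15.884 ≤ a1+…+a3=17.505 → R3 fires; D=12 B=6 Z=4
Draw 9: a1=0.784, a2=9.168, a3=4.128, a4=11.976, a5=22.392, a0=48.448; τ=−ln(0.6055)/48.448=0.010 → t=0.177; u2·a0=0.1844·48.448=8.934; a1=0.784 < 8.934 ≤ a1+a2=9.952 → R2 fires; D=13 B=6 Z=5
Draw 10: a1=0.980, a2=12.415, a3=5.160, a4=14.970, a5=24.258, a0=57.783; τ=−ln(0.1373)/57.783=0.034 → t=0.211; u2·a0=0.2194·57.783=12.678; a1=0.980 < 12.678 ≤ a1+a2=13.395 → R2 fires; D=14 B=6 Z=6
Draw 11: a1=1.176, a2=16.044, a3=6.192, a4=17.964, a5=26.124, a0=67.500; τ=−ln(0.8052)/67.500=0.003 → t=0.214; u2·a0=0.0374·67.500=2.525; a1=1.176 < 2.525 ≤ a1+a2=17.220 → R2 fires; D=15 B=6 Z=7
Draw 12: a1=1.372, a2=20.055, a3=7.224, a4=20.958, a5=27.990, a0=77.599; τ=−ln(0.0283)/77.599=0.046 → t=0.260 > T=0.24: stop.
Read off Z at T=0.24: 7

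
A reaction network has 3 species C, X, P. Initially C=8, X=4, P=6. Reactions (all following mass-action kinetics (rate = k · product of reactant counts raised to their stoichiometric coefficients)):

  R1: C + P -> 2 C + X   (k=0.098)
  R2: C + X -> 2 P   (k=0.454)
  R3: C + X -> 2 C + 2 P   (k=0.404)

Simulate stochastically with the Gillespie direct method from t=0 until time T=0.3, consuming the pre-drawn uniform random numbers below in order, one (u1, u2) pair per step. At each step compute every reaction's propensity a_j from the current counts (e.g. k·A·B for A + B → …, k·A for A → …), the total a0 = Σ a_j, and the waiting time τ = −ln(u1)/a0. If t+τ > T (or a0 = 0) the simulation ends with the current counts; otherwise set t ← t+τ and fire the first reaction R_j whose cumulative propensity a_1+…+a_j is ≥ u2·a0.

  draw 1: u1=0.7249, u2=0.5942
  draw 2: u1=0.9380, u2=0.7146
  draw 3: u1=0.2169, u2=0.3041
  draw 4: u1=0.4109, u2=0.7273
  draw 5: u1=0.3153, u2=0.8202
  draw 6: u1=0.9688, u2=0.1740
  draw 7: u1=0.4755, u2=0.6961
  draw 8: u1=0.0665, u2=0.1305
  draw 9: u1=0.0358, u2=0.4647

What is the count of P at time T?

P at T = 13

t=0.000: C=8 X=4 P=6
Draw 1: a1=4.704, a2=14.528, a3=12.928, a0=32.160; τ=−ln(0.7249)/32.160=0.010 → t=0.010; u2·a0=0.5942·32.160=19.109; a1=4.704 < 19.109 ≤ a1+a2=19.232 → R2 fires; C=7 X=3 P=8
Draw 2: a1=5.488, a2=9.534, a3=8.484, a0=23.506; τ=−ln(0.9380)/23.506=0.003 → t=0.013; u2·a0=0.7146·23.506=16.797; a1+a2=15.022 < 16.797 ≤ a1+…+a3=23.506 → R3 fires; C=8 X=2 P=10
Draw 3: a1=7.840, a2=7.264, a3=6.464, a0=21.568; τ=−ln(0.2169)/21.568=0.071 → t=0.084; u2·a0=0.3041·21.568=6.559 ≤ a1=7.840 → R1 fires; C=9 X=3 P=9
Draw 4: a1=7.938, a2=12.258, a3=10.908, a0=31.104; τ=−ln(0.4109)/31.104=0.029 → t=0.112; u2·a0=0.7273·31.104=22.622; a1+a2=20.196 < 22.622 ≤ a1+…+a3=31.104 → R3 fires; C=10 X=2 P=11
Draw 5: a1=10.780, a2=9.080, a3=8.080, a0=27.940; τ=−ln(0.3153)/27.940=0.041 → t=0.153; u2·a0=0.8202·27.940=22.916; a1+a2=19.860 < 22.916 ≤ a1+…+a3=27.940 → R3 fires; C=11 X=1 P=13
Draw 6: a1=14.014, a2=4.994, a3=4.444, a0=23.452; τ=−ln(0.9688)/23.452=0.001 → t=0.155; u2·a0=0.1740·23.452=4.081 ≤ a1=14.014 → R1 fires; C=12 X=2 P=12
Draw 7: a1=14.112, a2=10.896, a3=9.696, a0=34.704; τ=−ln(0.4755)/34.704=0.021 → t=0.176; u2·a0=0.6961·34.704=24.157; a1=14.112 < 24.157 ≤ a1+a2=25.008 → R2 fires; C=11 X=1 P=14
Draw 8: a1=15.092, a2=4.994, a3=4.444, a0=24.530; τ=−ln(0.0665)/24.530=0.110 → t=0.287; u2·a0=0.1305·24.530=3.201 ≤ a1=15.092 → R1 fires; C=12 X=2 P=13
Draw 9: a1=15.288, a2=10.896, a3=9.696, a0=35.880; τ=−ln(0.0358)/35.880=0.093 → t=0.380 > T=0.3: stop.
Read off P at T=0.3: 13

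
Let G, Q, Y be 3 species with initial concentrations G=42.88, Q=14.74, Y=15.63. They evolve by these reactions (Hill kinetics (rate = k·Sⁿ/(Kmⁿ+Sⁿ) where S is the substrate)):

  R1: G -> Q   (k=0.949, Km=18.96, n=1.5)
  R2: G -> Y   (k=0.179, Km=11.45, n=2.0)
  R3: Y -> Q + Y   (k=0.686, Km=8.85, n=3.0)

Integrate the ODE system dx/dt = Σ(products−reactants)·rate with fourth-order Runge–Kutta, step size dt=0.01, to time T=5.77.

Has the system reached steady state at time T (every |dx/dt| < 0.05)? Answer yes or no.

Steady state at T: no

RK4 with dt=0.01: 577 steps to T=5.77. Trajectory (selected grid times):
t=0.00: G=42.88 Q=14.74 Y=15.63
t=0.64: G=42.30 Q=15.58 Y=15.74
t=1.28: G=41.73 Q=16.42 Y=15.84
t=1.92: G=41.16 Q=17.26 Y=15.95
t=2.56: G=40.59 Q=18.10 Y=16.06
t=3.21: G=40.02 Q=18.94 Y=16.16
t=3.85: G=39.46 Q=19.78 Y=16.27
t=4.49: G=38.90 Q=20.61 Y=16.38
t=5.13: G=38.34 Q=21.44 Y=16.48
t=5.77: G=37.79 Q=22.27 Y=16.59
Rates at T: R1=0.7001, R2=0.1639, R3=0.5955
dx/dt at T (Σ net stoichiometry × rate): G=-0.8641, Q=+1.2957, Y=+0.1639
Largest |dx/dt| is |+1.2957| (Q) ≥ 0.05 → not steady.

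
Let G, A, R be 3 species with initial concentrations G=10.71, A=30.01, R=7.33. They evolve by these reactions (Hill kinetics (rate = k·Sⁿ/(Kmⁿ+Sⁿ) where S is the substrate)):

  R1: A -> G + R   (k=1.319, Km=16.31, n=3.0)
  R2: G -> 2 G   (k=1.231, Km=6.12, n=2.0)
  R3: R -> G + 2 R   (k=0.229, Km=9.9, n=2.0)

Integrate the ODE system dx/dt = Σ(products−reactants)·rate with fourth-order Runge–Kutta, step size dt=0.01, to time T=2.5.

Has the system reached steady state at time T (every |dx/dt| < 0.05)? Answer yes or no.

RK4 with dt=0.01: 250 steps to T=2.5. Trajectory (selected grid times):
t=0.00: G=10.71 A=30.01 R=7.33
t=0.28: G=11.31 A=29.69 R=7.67
t=0.56: G=11.92 A=29.38 R=8.01
t=0.83: G=12.52 A=29.07 R=8.34
t=1.11: G=13.14 A=28.76 R=8.68
t=1.39: G=13.77 A=28.45 R=9.02
t=1.67: G=14.40 A=28.14 R=9.36
t=1.94: G=15.01 A=27.84 R=9.69
t=2.22: G=15.64 A=27.53 R=10.03
t=2.50: G=16.28 A=27.23 R=10.36
Rates at T: R1=1.0857, R2=1.0786, R3=0.1197
dx/dt at T (Σ net stoichiometry × rate): G=+2.2840, A=-1.0857, R=+1.2054
Largest |dx/dt| is |+2.2840| (G) ≥ 0.05 → not steady.

Steady state at T: no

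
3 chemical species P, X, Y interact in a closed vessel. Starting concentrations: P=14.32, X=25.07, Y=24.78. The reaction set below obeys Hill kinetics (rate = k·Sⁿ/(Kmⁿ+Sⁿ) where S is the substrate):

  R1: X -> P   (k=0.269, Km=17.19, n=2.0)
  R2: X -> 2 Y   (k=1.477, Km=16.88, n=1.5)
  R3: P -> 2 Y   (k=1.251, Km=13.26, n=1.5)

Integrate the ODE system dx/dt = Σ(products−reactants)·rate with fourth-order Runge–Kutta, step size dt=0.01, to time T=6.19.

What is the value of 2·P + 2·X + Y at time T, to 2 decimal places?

Value at T = 103.56

Check how each reaction changes W = 2·P + 2·X + Y (weight of products minus weight of reactants):
R1: X -> P: (2·1) − (2·1) = 2 − 2 = 0
R2: X -> 2 Y: (1·2) − (2·1) = 2 − 2 = 0
R3: P -> 2 Y: (1·2) − (2·1) = 2 − 2 = 0
Every reaction leaves W unchanged, so W is conserved and no simulation is needed: W(T) = W(0) = 2·14.32 + 2·25.07 + 24.78 = 103.56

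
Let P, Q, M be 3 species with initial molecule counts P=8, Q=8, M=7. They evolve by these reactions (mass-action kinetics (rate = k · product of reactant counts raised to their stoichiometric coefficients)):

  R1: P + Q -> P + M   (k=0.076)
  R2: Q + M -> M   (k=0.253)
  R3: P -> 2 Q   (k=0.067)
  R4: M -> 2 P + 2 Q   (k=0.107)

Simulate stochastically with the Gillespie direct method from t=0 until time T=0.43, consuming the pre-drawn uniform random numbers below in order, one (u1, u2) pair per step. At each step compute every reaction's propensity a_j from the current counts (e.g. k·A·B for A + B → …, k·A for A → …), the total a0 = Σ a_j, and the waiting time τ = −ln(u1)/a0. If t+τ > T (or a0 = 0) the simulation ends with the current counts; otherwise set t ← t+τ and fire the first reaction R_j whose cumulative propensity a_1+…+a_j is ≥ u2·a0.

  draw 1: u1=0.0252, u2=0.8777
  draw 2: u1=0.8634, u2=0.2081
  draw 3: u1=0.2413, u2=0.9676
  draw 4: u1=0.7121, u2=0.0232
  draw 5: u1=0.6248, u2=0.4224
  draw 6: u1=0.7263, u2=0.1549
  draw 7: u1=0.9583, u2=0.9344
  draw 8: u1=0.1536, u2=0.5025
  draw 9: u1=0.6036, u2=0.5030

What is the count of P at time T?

t=0.000: P=8 Q=8 M=7
Draw 1: a1=4.864, a2=14.168, a3=0.536, a4=0.749, a0=20.317; τ=−ln(0.0252)/20.317=0.181 → t=0.181; u2·a0=0.8777·20.317=17.832; a1=4.864 < 17.832 ≤ a1+a2=19.032 → R2 fires; P=8 Q=7 M=7
Draw 2: a1=4.256, a2=12.397, a3=0.536, a4=0.749, a0=17.938; τ=−ln(0.8634)/17.938=0.008 → t=0.189; u2·a0=0.2081·17.938=3.733 ≤ a1=4.256 → R1 fires; P=8 Q=6 M=8
Draw 3: a1=3.648, a2=12.144, a3=0.536, a4=0.856, a0=17.184; τ=−ln(0.2413)/17.184=0.083 → t=0.272; u2·a0=0.9676·17.184=16.627; a1+…+a3=16.328 < 16.627 ≤ a1+…+a4=17.184 → R4 fires; P=10 Q=8 M=7
Draw 4: a1=6.080, a2=14.168, a3=0.670, a4=0.749, a0=21.667; τ=−ln(0.7121)/21.667=0.016 → t=0.288; u2·a0=0.0232·21.667=0.503 ≤ a1=6.080 → R1 fires; P=10 Q=7 M=8
Draw 5: a1=5.320, a2=14.168, a3=0.670, a4=0.856, a0=21.014; τ=−ln(0.6248)/21.014=0.022 → t=0.310; u2·a0=0.4224·21.014=8.876; a1=5.320 < 8.876 ≤ a1+a2=19.488 → R2 fires; P=10 Q=6 M=8
Draw 6: a1=4.560, a2=12.144, a3=0.670, a4=0.856, a0=18.230; τ=−ln(0.7263)/18.230=0.018 → t=0.328; u2·a0=0.1549·18.230=2.824 ≤ a1=4.560 → R1 fires; P=10 Q=5 M=9
Draw 7: a1=3.800, a2=11.385, a3=0.670, a4=0.963, a0=16.818; τ=−ln(0.9583)/16.818=0.003 → t=0.330; u2·a0=0.9344·16.818=15.715; a1+a2=15.185 < 15.715 ≤ a1+…+a3=15.855 → R3 fires; P=9 Q=7 M=9
Draw 8: a1=4.788, a2=15.939, a3=0.603, a4=0.963, a0=22.293; τ=−ln(0.1536)/22.293=0.084 → t=0.414; u2·a0=0.5025·22.293=11.202; a1=4.788 < 11.202 ≤ a1+a2=20.727 → R2 fires; P=9 Q=6 M=9
Draw 9: a1=4.104, a2=13.662, a3=0.603, a4=0.963, a0=19.332; τ=−ln(0.6036)/19.332=0.026 → t=0.440 > T=0.43: stop.
Read off P at T=0.43: 9

P at T = 9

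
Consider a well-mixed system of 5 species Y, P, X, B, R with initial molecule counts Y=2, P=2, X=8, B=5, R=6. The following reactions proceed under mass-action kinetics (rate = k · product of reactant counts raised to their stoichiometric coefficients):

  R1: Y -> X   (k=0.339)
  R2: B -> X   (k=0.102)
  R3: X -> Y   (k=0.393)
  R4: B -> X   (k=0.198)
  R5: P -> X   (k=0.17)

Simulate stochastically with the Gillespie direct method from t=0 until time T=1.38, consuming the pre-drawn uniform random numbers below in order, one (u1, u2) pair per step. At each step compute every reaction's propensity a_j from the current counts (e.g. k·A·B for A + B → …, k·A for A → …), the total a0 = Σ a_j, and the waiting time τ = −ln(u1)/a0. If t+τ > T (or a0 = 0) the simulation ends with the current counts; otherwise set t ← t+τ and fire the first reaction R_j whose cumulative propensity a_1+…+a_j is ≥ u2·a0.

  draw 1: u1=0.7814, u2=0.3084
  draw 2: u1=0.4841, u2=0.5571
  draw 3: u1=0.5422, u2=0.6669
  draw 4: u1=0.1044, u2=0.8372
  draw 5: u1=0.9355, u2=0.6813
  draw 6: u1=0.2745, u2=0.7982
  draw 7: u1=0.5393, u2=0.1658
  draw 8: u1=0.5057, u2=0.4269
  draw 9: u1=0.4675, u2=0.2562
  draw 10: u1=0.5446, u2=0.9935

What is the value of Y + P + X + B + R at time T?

Check how each reaction changes W = Y + P + X + B + R (weight of products minus weight of reactants):
R1: Y -> X: (1·1) − (1·1) = 1 − 1 = 0
R2: B -> X: (1·1) − (1·1) = 1 − 1 = 0
R3: X -> Y: (1·1) − (1·1) = 1 − 1 = 0
R4: B -> X: (1·1) − (1·1) = 1 − 1 = 0
R5: P -> X: (1·1) − (1·1) = 1 − 1 = 0
Every reaction leaves W unchanged, so W is conserved and no simulation is needed: W(T) = W(0) = 2 + 2 + 8 + 5 + 6 = 23

Value at T = 23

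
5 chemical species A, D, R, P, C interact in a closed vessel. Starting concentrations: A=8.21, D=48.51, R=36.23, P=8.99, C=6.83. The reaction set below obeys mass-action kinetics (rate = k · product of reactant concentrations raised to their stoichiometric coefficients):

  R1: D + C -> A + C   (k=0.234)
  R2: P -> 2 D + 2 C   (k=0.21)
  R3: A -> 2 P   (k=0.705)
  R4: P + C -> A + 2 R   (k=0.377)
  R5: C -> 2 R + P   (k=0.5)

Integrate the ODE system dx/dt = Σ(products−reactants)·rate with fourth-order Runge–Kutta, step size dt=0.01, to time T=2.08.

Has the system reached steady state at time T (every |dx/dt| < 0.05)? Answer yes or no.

Steady state at T: no

RK4 with dt=0.01: 208 steps to T=2.08. Trajectory (selected grid times):
t=0.00: A=8.21 D=48.51 R=36.23 P=8.99 C=6.83
t=0.23: A=20.74 D=38.16 R=45.02 P=10.36 C=3.32
t=0.46: A=24.26 D=34.68 R=50.67 P=14.91 C=1.71
t=0.69: A=24.87 D=33.84 R=55.13 P=20.15 C=1.17
t=0.92: A=25.00 D=34.02 R=59.71 P=25.10 C=1.07
t=1.16: A=25.43 D=34.74 R=65.26 P=29.72 C=1.06
t=1.39: A=26.21 D=35.78 R=71.38 P=33.74 C=1.07
t=1.62: A=27.30 D=37.12 R=78.26 P=37.50 C=1.07
t=1.85: A=28.63 D=38.72 R=85.84 P=41.11 C=1.08
t=2.08: A=30.19 D=40.56 R=94.13 P=44.68 C=1.08
Rates at T: R1=10.2633, R2=9.3828, R3=21.2808, R4=18.2134, R5=0.5406
dx/dt at T (Σ net stoichiometry × rate): A=+7.1959, D=+8.5022, R=+37.5080, P=+15.5061, C=+0.0115
Largest |dx/dt| is |+37.5080| (R) ≥ 0.05 → not steady.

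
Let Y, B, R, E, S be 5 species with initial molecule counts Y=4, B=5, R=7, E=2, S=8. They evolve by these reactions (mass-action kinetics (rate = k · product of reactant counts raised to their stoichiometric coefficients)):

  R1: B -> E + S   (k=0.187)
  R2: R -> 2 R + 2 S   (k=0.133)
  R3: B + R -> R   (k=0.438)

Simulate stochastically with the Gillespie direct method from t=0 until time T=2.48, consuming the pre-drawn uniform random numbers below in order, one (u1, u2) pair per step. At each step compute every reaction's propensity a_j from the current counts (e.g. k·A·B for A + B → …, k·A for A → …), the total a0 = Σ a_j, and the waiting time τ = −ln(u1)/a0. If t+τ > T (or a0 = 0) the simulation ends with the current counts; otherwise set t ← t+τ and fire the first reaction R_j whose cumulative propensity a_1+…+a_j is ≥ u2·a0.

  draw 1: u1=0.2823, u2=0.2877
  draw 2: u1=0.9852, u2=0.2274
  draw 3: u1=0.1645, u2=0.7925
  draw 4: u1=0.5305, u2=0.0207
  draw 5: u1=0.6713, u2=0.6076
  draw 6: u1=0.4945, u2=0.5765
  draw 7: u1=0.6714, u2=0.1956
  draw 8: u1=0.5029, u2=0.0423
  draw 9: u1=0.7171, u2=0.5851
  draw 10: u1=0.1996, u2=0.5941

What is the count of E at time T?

E at T = 3

t=0.000: Y=4 B=5 R=7 E=2 S=8
Draw 1: a1=0.935, a2=0.931, a3=15.330, a0=17.196; τ=−ln(0.2823)/17.196=0.074 → t=0.074; u2·a0=0.2877·17.196=4.947; a1+a2=1.866 < 4.947 ≤ a1+…+a3=17.196 → R3 fires; Y=4 B=4 R=7 E=2 S=8
Draw 2: a1=0.748, a2=0.931, a3=12.264, a0=13.943; τ=−ln(0.9852)/13.943=0.001 → t=0.075; u2·a0=0.2274·13.943=3.171; a1+a2=1.679 < 3.171 ≤ a1+…+a3=13.943 → R3 fires; Y=4 B=3 R=7 E=2 S=8
Draw 3: a1=0.561, a2=0.931, a3=9.198, a0=10.690; τ=−ln(0.1645)/10.690=0.169 → t=0.243; u2·a0=0.7925·10.690=8.472; a1+a2=1.492 < 8.472 ≤ a1+…+a3=10.690 → R3 fires; Y=4 B=2 R=7 E=2 S=8
Draw 4: a1=0.374, a2=0.931, a3=6.132, a0=7.437; τ=−ln(0.5305)/7.437=0.085 → t=0.329; u2·a0=0.0207·7.437=0.154 ≤ a1=0.374 → R1 fires; Y=4 B=1 R=7 E=3 S=9
Draw 5: a1=0.187, a2=0.931, a3=3.066, a0=4.184; τ=−ln(0.6713)/4.184=0.095 → t=0.424; u2·a0=0.6076·4.184=2.542; a1+a2=1.118 < 2.542 ≤ a1+…+a3=4.184 → R3 fires; Y=4 B=0 R=7 E=3 S=9
Draw 6: a1=0.000, a2=0.931, a3=0.000, a0=0.931; τ=−ln(0.4945)/0.931=0.756 → t=1.180; u2·a0=0.5765·0.931=0.537; a1=0.000 < 0.537 ≤ a1+a2=0.931 → R2 fires; Y=4 B=0 R=8 E=3 S=11
Draw 7: a1=0.000, a2=1.064, a3=0.000, a0=1.064; τ=−ln(0.6714)/1.064=0.374 → t=1.555; u2·a0=0.1956·1.064=0.208; a1=0.000 < 0.208 ≤ a1+a2=1.064 → R2 fires; Y=4 B=0 R=9 E=3 S=13
Draw 8: a1=0.000, a2=1.197, a3=0.000, a0=1.197; τ=−ln(0.5029)/1.197=0.574 → t=2.129; u2·a0=0.0423·1.197=0.051; a1=0.000 < 0.051 ≤ a1+a2=1.197 → R2 fires; Y=4 B=0 R=10 E=3 S=15
Draw 9: a1=0.000, a2=1.330, a3=0.000, a0=1.330; τ=−ln(0.7171)/1.330=0.250 → t=2.379; u2·a0=0.5851·1.330=0.778; a1=0.000 < 0.778 ≤ a1+a2=1.330 → R2 fires; Y=4 B=0 R=11 E=3 S=17
Draw 10: a1=0.000, a2=1.463, a3=0.000, a0=1.463; τ=−ln(0.1996)/1.463=1.101 → t=3.481 > T=2.48: stop.
Read off E at T=2.48: 3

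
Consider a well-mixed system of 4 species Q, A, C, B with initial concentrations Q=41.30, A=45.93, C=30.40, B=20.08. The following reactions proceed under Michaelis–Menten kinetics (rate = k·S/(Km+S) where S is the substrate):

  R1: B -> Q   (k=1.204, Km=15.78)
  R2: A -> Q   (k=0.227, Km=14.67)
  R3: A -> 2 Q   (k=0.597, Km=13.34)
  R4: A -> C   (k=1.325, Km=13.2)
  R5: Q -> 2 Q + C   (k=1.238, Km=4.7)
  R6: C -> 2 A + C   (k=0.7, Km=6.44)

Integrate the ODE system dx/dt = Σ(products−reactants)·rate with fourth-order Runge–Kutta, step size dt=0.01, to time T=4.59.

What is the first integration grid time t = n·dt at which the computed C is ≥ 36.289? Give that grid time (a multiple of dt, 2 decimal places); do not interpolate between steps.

Threshold first reached at t = 2.75

RK4 with dt=0.01: 459 steps to T=4.59. Trajectory (selected grid times):
t=0.00: Q=41.30 A=45.93 C=30.40 B=20.08
t=0.51: Q=42.77 A=45.67 C=31.49 B=19.74
t=1.02: Q=44.24 A=45.42 C=32.59 B=19.40
t=1.53: Q=45.70 A=45.17 C=33.68 B=19.06
t=2.04: Q=47.17 A=44.93 C=34.78 B=18.73
t=2.55: Q=48.63 A=44.69 C=35.87 B=18.39
t=2.74: Q=49.18 A=44.60 C=36.28 B=18.27
t=2.75: Q=49.21 A=44.60 C=36.30 B=18.26
t=3.06: Q=50.09 A=44.45 C=36.97 B=18.06
t=3.57: Q=51.55 A=44.22 C=38.07 B=17.74
t=4.08: Q=53.01 A=43.99 C=39.17 B=17.41
t=4.59: Q=54.47 A=43.77 C=40.27 B=17.09
C(2.74)=36.283 < 36.289 but C(2.75)=36.304 ≥ 36.289, so the first grid time is t=2.75.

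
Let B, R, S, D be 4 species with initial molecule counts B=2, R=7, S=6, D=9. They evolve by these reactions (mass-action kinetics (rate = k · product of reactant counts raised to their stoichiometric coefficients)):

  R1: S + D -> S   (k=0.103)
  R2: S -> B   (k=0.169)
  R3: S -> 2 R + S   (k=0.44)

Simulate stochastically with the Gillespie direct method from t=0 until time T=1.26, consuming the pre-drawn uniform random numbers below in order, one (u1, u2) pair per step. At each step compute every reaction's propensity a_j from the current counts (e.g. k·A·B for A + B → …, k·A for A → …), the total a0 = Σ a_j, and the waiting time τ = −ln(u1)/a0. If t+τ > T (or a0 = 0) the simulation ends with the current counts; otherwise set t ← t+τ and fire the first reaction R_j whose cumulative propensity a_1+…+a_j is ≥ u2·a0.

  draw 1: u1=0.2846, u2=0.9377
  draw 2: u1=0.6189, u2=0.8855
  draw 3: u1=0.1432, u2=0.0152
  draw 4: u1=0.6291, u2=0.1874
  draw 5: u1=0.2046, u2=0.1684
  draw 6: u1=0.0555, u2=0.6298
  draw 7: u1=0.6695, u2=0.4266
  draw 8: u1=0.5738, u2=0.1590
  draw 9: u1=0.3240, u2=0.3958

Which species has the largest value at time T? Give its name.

Dominant species at T: R

t=0.000: B=2 R=7 S=6 D=9
Draw 1: a1=5.562, a2=1.014, a3=2.640, a0=9.216; τ=−ln(0.2846)/9.216=0.136 → t=0.136; u2·a0=0.9377·9.216=8.642; a1+a2=6.576 < 8.642 ≤ a1+…+a3=9.216 → R3 fires; B=2 R=9 S=6 D=9
Draw 2: a1=5.562, a2=1.014, a3=2.640, a0=9.216; τ=−ln(0.6189)/9.216=0.052 → t=0.188; u2·a0=0.8855·9.216=8.161; a1+a2=6.576 < 8.161 ≤ a1+…+a3=9.216 → R3 fires; B=2 R=11 S=6 D=9
Draw 3: a1=5.562, a2=1.014, a3=2.640, a0=9.216; τ=−ln(0.1432)/9.216=0.211 → t=0.399; u2·a0=0.0152·9.216=0.140 ≤ a1=5.562 → R1 fires; B=2 R=11 S=6 D=8
Draw 4: a1=4.944, a2=1.014, a3=2.640, a0=8.598; τ=−ln(0.6291)/8.598=0.054 → t=0.453; u2·a0=0.1874·8.598=1.611 ≤ a1=4.944 → R1 fires; B=2 R=11 S=6 D=7
Draw 5: a1=4.326, a2=1.014, a3=2.640, a0=7.980; τ=−ln(0.2046)/7.980=0.199 → t=0.652; u2·a0=0.1684·7.980=1.344 ≤ a1=4.326 → R1 fires; B=2 R=11 S=6 D=6
Draw 6: a1=3.708, a2=1.014, a3=2.640, a0=7.362; τ=−ln(0.0555)/7.362=0.393 → t=1.045; u2·a0=0.6298·7.362=4.637; a1=3.708 < 4.637 ≤ a1+a2=4.722 → R2 fires; B=3 R=11 S=5 D=6
Draw 7: a1=3.090, a2=0.845, a3=2.200, a0=6.135; τ=−ln(0.6695)/6.135=0.065 → t=1.110; u2·a0=0.4266·6.135=2.617 ≤ a1=3.090 → R1 fires; B=3 R=11 S=5 D=5
Draw 8: a1=2.575, a2=0.845, a3=2.200, a0=5.620; τ=−ln(0.5738)/5.620=0.099 → t=1.209; u2·a0=0.1590·5.620=0.894 ≤ a1=2.575 → R1 fires; B=3 R=11 S=5 D=4
Draw 9: a1=2.060, a2=0.845, a3=2.200, a0=5.105; τ=−ln(0.3240)/5.105=0.221 → t=1.430 > T=1.26: stop.
At T=1.26: B=3 R=11 S=5 D=4; the largest is R.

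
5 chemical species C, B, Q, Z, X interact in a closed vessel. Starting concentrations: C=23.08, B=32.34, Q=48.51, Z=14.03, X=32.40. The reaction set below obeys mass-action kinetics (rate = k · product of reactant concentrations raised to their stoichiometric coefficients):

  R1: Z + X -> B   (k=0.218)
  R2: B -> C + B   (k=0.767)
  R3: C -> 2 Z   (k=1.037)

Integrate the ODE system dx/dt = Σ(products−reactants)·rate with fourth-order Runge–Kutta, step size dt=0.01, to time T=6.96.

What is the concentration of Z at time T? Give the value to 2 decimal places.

Z at T = 606.69

RK4 with dt=0.01: 696 steps to T=6.96. Trajectory (selected grid times):
t=0.00: C=23.08 B=32.34 Q=48.51 Z=14.03 X=32.40
t=0.77: C=31.93 B=62.27 Q=48.51 Z=26.80 X=2.47
t=1.55: C=40.65 B=64.74 Q=48.51 Z=83.84 X=0.00
t=2.32: C=44.63 B=64.74 Q=48.51 Z=152.35 X=0.00
t=3.09: C=46.42 B=64.74 Q=48.51 Z=225.24 X=0.00
t=3.87: C=47.23 B=64.74 Q=48.51 Z=301.07 X=0.00
t=4.64: C=47.59 B=64.74 Q=48.51 Z=376.83 X=0.00
t=5.41: C=47.75 B=64.74 Q=48.51 Z=452.97 X=0.00
t=6.19: C=47.83 B=64.74 Q=48.51 Z=530.29 X=0.00
t=6.96: C=47.86 B=64.74 Q=48.51 Z=606.69 X=0.00
Read off Z at T=6.96: 606.69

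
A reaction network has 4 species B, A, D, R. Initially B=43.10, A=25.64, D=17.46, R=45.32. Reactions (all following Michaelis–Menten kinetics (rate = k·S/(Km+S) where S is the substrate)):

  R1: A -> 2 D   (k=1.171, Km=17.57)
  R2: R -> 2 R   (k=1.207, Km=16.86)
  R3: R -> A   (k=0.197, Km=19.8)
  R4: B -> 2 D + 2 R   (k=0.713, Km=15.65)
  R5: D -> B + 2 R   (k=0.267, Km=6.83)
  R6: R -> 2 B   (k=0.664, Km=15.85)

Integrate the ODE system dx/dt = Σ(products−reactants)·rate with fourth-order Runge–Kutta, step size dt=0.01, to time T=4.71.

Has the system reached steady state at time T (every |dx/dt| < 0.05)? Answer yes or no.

RK4 with dt=0.01: 471 steps to T=4.71. Trajectory (selected grid times):
t=0.00: B=43.10 A=25.64 D=17.46 R=45.32
t=0.52: B=43.44 A=25.35 D=18.62 R=46.20
t=1.05: B=43.79 A=25.06 D=19.81 R=47.10
t=1.57: B=44.14 A=24.77 D=20.97 R=47.98
t=2.09: B=44.49 A=24.49 D=22.12 R=48.87
t=2.62: B=44.85 A=24.21 D=23.29 R=49.79
t=3.14: B=45.21 A=23.93 D=24.44 R=50.69
t=3.66: B=45.57 A=23.65 D=25.58 R=51.59
t=4.19: B=45.94 A=23.37 D=26.74 R=52.52
t=4.71: B=46.31 A=23.10 D=27.88 R=53.43
Rates at T: R1=0.6651, R2=0.9175, R3=0.1437, R4=0.5329, R5=0.2145, R6=0.5121
dx/dt at T (Σ net stoichiometry × rate): B=+0.7057, A=-0.5214, D=+2.1815, R=+1.7564
Largest |dx/dt| is |+2.1815| (D) ≥ 0.05 → not steady.

Steady state at T: no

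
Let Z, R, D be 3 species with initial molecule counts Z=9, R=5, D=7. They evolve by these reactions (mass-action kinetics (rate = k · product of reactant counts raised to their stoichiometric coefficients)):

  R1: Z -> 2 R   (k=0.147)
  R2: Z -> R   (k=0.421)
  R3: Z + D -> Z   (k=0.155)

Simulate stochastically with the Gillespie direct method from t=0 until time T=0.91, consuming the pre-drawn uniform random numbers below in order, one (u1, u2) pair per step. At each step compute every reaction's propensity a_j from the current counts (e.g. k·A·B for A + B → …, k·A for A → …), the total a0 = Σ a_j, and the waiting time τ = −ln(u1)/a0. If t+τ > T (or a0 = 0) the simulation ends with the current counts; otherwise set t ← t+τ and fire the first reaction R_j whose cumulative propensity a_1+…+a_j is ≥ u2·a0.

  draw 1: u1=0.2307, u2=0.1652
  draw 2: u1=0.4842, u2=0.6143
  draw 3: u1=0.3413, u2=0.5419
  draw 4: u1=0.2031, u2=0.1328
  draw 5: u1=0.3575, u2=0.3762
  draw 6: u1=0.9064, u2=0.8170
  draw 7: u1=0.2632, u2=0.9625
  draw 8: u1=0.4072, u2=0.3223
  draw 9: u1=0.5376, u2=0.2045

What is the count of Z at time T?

t=0.000: Z=9 R=5 D=7
Draw 1: a1=1.323, a2=3.789, a3=9.765, a0=14.877; τ=−ln(0.2307)/14.877=0.099 → t=0.099; u2·a0=0.1652·14.877=2.458; a1=1.323 < 2.458 ≤ a1+a2=5.112 → R2 fires; Z=8 R=6 D=7
Draw 2: a1=1.176, a2=3.368, a3=8.680, a0=13.224; τ=−ln(0.4842)/13.224=0.055 → t=0.153; u2·a0=0.6143·13.224=8.124; a1+a2=4.544 < 8.124 ≤ a1+…+a3=13.224 → R3 fires; Z=8 R=6 D=6
Draw 3: a1=1.176, a2=3.368, a3=7.440, a0=11.984; τ=−ln(0.3413)/11.984=0.090 → t=0.243; u2·a0=0.5419·11.984=6.494; a1+a2=4.544 < 6.494 ≤ a1+…+a3=11.984 → R3 fires; Z=8 R=6 D=5
Draw 4: a1=1.176, a2=3.368, a3=6.200, a0=10.744; τ=−ln(0.2031)/10.744=0.148 → t=0.391; u2·a0=0.1328·10.744=1.427; a1=1.176 < 1.427 ≤ a1+a2=4.544 → R2 fires; Z=7 R=7 D=5
Draw 5: a1=1.029, a2=2.947, a3=5.425, a0=9.401; τ=−ln(0.3575)/9.401=0.109 → t=0.501; u2·a0=0.3762·9.401=3.537; a1=1.029 < 3.537 ≤ a1+a2=3.976 → R2 fires; Z=6 R=8 D=5
Draw 6: a1=0.882, a2=2.526, a3=4.650, a0=8.058; τ=−ln(0.9064)/8.058=0.012 → t=0.513; u2·a0=0.8170·8.058=6.583; a1+a2=3.408 < 6.583 ≤ a1+…+a3=8.058 → R3 fires; Z=6 R=8 D=4
Draw 7: a1=0.882, a2=2.526, a3=3.720, a0=7.128; τ=−ln(0.2632)/7.128=0.187 → t=0.700; u2·a0=0.9625·7.128=6.861; a1+a2=3.408 < 6.861 ≤ a1+…+a3=7.128 → R3 fires; Z=6 R=8 D=3
Draw 8: a1=0.882, a2=2.526, a3=2.790, a0=6.198; τ=−ln(0.4072)/6.198=0.145 → t=0.845; u2·a0=0.3223·6.198=1.998; a1=0.882 < 1.998 ≤ a1+a2=3.408 → R2 fires; Z=5 R=9 D=3
Draw 9: a1=0.735, a2=2.105, a3=2.325, a0=5.165; τ=−ln(0.5376)/5.165=0.120 → t=0.965 > T=0.91: stop.
Read off Z at T=0.91: 5

Z at T = 5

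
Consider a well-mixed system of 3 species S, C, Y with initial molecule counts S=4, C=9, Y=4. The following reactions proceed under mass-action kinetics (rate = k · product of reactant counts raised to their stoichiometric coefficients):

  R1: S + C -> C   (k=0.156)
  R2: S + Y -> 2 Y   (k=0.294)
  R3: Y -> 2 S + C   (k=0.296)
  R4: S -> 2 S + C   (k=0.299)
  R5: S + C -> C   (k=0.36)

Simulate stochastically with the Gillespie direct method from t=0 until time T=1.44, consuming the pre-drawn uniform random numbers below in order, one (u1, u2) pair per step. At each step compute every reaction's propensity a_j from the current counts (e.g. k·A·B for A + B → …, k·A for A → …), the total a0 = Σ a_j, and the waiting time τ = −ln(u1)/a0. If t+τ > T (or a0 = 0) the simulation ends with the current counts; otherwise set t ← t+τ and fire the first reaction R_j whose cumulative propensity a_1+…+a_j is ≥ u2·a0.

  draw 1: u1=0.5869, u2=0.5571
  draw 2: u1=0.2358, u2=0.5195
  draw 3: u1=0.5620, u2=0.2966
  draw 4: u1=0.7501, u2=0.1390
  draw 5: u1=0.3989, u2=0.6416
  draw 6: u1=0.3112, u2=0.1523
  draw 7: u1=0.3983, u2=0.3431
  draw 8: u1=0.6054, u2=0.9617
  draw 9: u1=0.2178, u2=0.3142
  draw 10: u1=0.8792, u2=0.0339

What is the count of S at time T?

S at T = 1

t=0.000: S=4 C=9 Y=4
Draw 1: a1=5.616, a2=4.704, a3=1.184, a4=1.196, a5=12.960, a0=25.660; τ=−ln(0.5869)/25.660=0.021 → t=0.021; u2·a0=0.5571·25.660=14.295; a1+…+a4=12.700 < 14.295 ≤ a1+…+a5=25.660 → R5 fires; S=3 C=9 Y=4
Draw 2: a1=4.212, a2=3.528, a3=1.184, a4=0.897, a5=9.720, a0=19.541; τ=−ln(0.2358)/19.541=0.074 → t=0.095; u2·a0=0.5195·19.541=10.152; a1+…+a4=9.821 < 10.152 ≤ a1+…+a5=19.541 → R5 fires; S=2 C=9 Y=4
Draw 3: a1=2.808, a2=2.352, a3=1.184, a4=0.598, a5=6.480, a0=13.422; τ=−ln(0.5620)/13.422=0.043 → t=0.138; u2·a0=0.2966·13.422=3.981; a1=2.808 < 3.981 ≤ a1+a2=5.160 → R2 fires; S=1 C=9 Y=5
Draw 4: a1=1.404, a2=1.470, a3=1.480, a4=0.299, a5=3.240, a0=7.893; τ=−ln(0.7501)/7.893=0.036 → t=0.174; u2·a0=0.1390·7.893=1.097 ≤ a1=1.404 → R1 fires; S=0 C=9 Y=5
Draw 5: a1=0.000, a2=0.000, a3=1.480, a4=0.000, a5=0.000, a0=1.480; τ=−ln(0.3989)/1.480=0.621 → t=0.795; u2·a0=0.6416·1.480=0.950; a1+a2=0.000 < 0.950 ≤ a1+…+a3=1.480 → R3 fires; S=2 C=10 Y=4
Draw 6: a1=3.120, a2=2.352, a3=1.184, a4=0.598, a5=7.200, a0=14.454; τ=−ln(0.3112)/14.454=0.081 → t=0.876; u2·a0=0.1523·14.454=2.201 ≤ a1=3.120 → R1 fires; S=1 C=10 Y=4
Draw 7: a1=1.560, a2=1.176, a3=1.184, a4=0.299, a5=3.600, a0=7.819; τ=−ln(0.3983)/7.819=0.118 → t=0.994; u2·a0=0.3431·7.819=2.683; a1=1.560 < 2.683 ≤ a1+a2=2.736 → R2 fires; S=0 C=10 Y=5
Draw 8: a1=0.000, a2=0.000, a3=1.480, a4=0.000, a5=0.000, a0=1.480; τ=−ln(0.6054)/1.480=0.339 → t=1.333; u2·a0=0.9617·1.480=1.423; a1+a2=0.000 < 1.423 ≤ a1+…+a3=1.480 → R3 fires; S=2 C=11 Y=4
Draw 9: a1=3.432, a2=2.352, a3=1.184, a4=0.598, a5=7.920, a0=15.486; τ=−ln(0.2178)/15.486=0.098 → t=1.431; u2·a0=0.3142·15.486=4.866; a1=3.432 < 4.866 ≤ a1+a2=5.784 → R2 fires; S=1 C=11 Y=5
Draw 10: a1=1.716, a2=1.470, a3=1.480, a4=0.299, a5=3.960, a0=8.925; τ=−ln(0.8792)/8.925=0.014 → t=1.445 > T=1.44: stop.
Read off S at T=1.44: 1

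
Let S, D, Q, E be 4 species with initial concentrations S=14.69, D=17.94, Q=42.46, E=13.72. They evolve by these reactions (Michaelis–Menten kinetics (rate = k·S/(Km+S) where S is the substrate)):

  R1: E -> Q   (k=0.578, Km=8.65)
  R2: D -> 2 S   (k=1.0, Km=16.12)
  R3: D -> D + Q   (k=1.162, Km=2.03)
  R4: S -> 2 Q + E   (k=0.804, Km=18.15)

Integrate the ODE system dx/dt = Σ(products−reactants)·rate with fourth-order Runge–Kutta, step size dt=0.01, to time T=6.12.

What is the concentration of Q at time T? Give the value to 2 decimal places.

RK4 with dt=0.01: 612 steps to T=6.12. Trajectory (selected grid times):
t=0.00: S=14.69 D=17.94 Q=42.46 E=13.72
t=0.68: S=15.16 D=17.58 Q=43.90 E=13.73
t=1.36: S=15.61 D=17.23 Q=45.35 E=13.74
t=2.04: S=16.06 D=16.88 Q=46.81 E=13.75
t=2.72: S=16.49 D=16.53 Q=48.27 E=13.77
t=3.40: S=16.91 D=16.19 Q=49.74 E=13.79
t=4.08: S=17.33 D=15.85 Q=51.22 E=13.81
t=4.76: S=17.73 D=15.52 Q=52.69 E=13.84
t=5.44: S=18.12 D=15.19 Q=54.18 E=13.87
t=6.12: S=18.50 D=14.86 Q=55.66 E=13.90
Read off Q at T=6.12: 55.66

Q at T = 55.66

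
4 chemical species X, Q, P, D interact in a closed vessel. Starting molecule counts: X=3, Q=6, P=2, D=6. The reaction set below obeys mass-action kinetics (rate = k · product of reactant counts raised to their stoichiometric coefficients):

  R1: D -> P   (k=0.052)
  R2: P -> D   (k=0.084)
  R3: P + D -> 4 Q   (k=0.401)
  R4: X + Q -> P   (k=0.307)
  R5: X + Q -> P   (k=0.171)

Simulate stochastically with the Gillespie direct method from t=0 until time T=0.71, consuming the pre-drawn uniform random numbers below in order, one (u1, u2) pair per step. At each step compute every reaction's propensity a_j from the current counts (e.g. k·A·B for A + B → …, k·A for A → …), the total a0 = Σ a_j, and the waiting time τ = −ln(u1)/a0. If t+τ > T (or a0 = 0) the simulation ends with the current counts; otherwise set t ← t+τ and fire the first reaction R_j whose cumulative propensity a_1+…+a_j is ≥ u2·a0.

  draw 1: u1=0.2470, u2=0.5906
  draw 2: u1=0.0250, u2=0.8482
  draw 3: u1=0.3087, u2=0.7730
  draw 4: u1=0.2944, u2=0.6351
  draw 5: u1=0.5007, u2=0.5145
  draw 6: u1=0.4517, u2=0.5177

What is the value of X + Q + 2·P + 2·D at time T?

Check how each reaction changes W = X + Q + 2·P + 2·D (weight of products minus weight of reactants):
R1: D -> P: (2·1) − (2·1) = 2 − 2 = 0
R2: P -> D: (2·1) − (2·1) = 2 − 2 = 0
R3: P + D -> 4 Q: (1·4) − (2·1 + 2·1) = 4 − 4 = 0
R4: X + Q -> P: (2·1) − (1·1 + 1·1) = 2 − 2 = 0
R5: X + Q -> P: (2·1) − (1·1 + 1·1) = 2 − 2 = 0
Every reaction leaves W unchanged, so W is conserved and no simulation is needed: W(T) = W(0) = 3 + 6 + 2·2 + 2·6 = 25

Value at T = 25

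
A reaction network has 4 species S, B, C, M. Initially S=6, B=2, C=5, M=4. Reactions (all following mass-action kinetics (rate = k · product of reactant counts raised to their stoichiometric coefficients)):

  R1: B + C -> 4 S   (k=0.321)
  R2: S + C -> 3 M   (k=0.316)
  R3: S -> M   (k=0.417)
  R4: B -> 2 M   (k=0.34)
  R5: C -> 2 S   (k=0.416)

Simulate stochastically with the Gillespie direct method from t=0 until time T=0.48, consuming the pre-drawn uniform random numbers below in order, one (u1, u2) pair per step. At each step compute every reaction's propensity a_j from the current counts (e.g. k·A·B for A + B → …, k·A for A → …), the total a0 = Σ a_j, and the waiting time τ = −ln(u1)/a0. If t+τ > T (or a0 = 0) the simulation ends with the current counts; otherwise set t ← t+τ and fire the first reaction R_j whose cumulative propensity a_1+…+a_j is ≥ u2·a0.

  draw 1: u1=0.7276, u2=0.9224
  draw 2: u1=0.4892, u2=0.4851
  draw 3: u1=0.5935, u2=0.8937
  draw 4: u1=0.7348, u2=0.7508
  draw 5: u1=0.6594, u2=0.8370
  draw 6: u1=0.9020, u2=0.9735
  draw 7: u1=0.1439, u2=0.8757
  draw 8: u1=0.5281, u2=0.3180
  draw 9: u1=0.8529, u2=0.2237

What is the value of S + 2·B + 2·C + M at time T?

Value at T = 24

Check how each reaction changes W = S + 2·B + 2·C + M (weight of products minus weight of reactants):
R1: B + C -> 4 S: (1·4) − (2·1 + 2·1) = 4 − 4 = 0
R2: S + C -> 3 M: (1·3) − (1·1 + 2·1) = 3 − 3 = 0
R3: S -> M: (1·1) − (1·1) = 1 − 1 = 0
R4: B -> 2 M: (1·2) − (2·1) = 2 − 2 = 0
R5: C -> 2 S: (1·2) − (2·1) = 2 − 2 = 0
Every reaction leaves W unchanged, so W is conserved and no simulation is needed: W(T) = W(0) = 6 + 2·2 + 2·5 + 4 = 24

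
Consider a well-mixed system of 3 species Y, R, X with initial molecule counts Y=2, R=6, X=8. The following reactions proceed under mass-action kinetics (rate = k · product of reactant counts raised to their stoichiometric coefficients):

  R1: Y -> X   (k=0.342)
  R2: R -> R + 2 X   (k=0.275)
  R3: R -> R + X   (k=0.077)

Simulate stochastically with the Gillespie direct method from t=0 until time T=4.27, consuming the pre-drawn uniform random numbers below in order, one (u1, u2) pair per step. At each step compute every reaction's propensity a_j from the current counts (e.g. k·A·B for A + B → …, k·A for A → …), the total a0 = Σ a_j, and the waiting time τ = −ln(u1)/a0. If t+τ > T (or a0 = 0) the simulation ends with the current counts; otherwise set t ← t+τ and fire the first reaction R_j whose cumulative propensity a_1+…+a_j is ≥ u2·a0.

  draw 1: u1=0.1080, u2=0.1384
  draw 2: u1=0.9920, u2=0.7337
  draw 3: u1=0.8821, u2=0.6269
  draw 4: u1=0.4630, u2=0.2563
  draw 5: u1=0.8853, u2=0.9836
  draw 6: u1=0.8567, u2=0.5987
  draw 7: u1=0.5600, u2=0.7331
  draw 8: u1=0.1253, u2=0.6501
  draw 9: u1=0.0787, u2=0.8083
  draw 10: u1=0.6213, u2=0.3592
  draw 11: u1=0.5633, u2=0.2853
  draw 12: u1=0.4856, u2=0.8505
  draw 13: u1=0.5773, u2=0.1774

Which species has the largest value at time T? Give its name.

t=0.000: Y=2 R=6 X=8
Draw 1: a1=0.684, a2=1.650, a3=0.462, a0=2.796; τ=−ln(0.1080)/2.796=0.796 → t=0.796; u2·a0=0.1384·2.796=0.387 ≤ a1=0.684 → R1 fires; Y=1 R=6 X=9
Draw 2: a1=0.342, a2=1.650, a3=0.462, a0=2.454; τ=−ln(0.9920)/2.454=0.003 → t=0.799; u2·a0=0.7337·2.454=1.800; a1=0.342 < 1.800 ≤ a1+a2=1.992 → R2 fires; Y=1 R=6 X=11
Draw 3: a1=0.342, a2=1.650, a3=0.462, a0=2.454; τ=−ln(0.8821)/2.454=0.051 → t=0.850; u2·a0=0.6269·2.454=1.538; a1=0.342 < 1.538 ≤ a1+a2=1.992 → R2 fires; Y=1 R=6 X=13
Draw 4: a1=0.342, a2=1.650, a3=0.462, a0=2.454; τ=−ln(0.4630)/2.454=0.314 → t=1.164; u2·a0=0.2563·2.454=0.629; a1=0.342 < 0.629 ≤ a1+a2=1.992 → R2 fires; Y=1 R=6 X=15
Draw 5: a1=0.342, a2=1.650, a3=0.462, a0=2.454; τ=−ln(0.8853)/2.454=0.050 → t=1.214; u2·a0=0.9836·2.454=2.414; a1+a2=1.992 < 2.414 ≤ a1+…+a3=2.454 → R3 fires; Y=1 R=6 X=16
Draw 6: a1=0.342, a2=1.650, a3=0.462, a0=2.454; τ=−ln(0.8567)/2.454=0.063 → t=1.277; u2·a0=0.5987·2.454=1.469; a1=0.342 < 1.469 ≤ a1+a2=1.992 → R2 fires; Y=1 R=6 X=18
Draw 7: a1=0.342, a2=1.650, a3=0.462, a0=2.454; τ=−ln(0.5600)/2.454=0.236 → t=1.513; u2·a0=0.7331·2.454=1.799; a1=0.342 < 1.799 ≤ a1+a2=1.992 → R2 fires; Y=1 R=6 X=20
Draw 8: a1=0.342, a2=1.650, a3=0.462, a0=2.454; τ=−ln(0.1253)/2.454=0.846 → t=2.360; u2·a0=0.6501·2.454=1.595; a1=0.342 < 1.595 ≤ a1+a2=1.992 → R2 fires; Y=1 R=6 X=22
Draw 9: a1=0.342, a2=1.650, a3=0.462, a0=2.454; τ=−ln(0.0787)/2.454=1.036 → t=3.395; u2·a0=0.8083·2.454=1.984; a1=0.342 < 1.984 ≤ a1+a2=1.992 → R2 fires; Y=1 R=6 X=24
Draw 10: a1=0.342, a2=1.650, a3=0.462, a0=2.454; τ=−ln(0.6213)/2.454=0.194 → t=3.589; u2·a0=0.3592·2.454=0.881; a1=0.342 < 0.881 ≤ a1+a2=1.992 → R2 fires; Y=1 R=6 X=26
Draw 11: a1=0.342, a2=1.650, a3=0.462, a0=2.454; τ=−ln(0.5633)/2.454=0.234 → t=3.823; u2·a0=0.2853·2.454=0.700; a1=0.342 < 0.700 ≤ a1+a2=1.992 → R2 fires; Y=1 R=6 X=28
Draw 12: a1=0.342, a2=1.650, a3=0.462, a0=2.454; τ=−ln(0.4856)/2.454=0.294 → t=4.118; u2·a0=0.8505·2.454=2.087; a1+a2=1.992 < 2.087 ≤ a1+…+a3=2.454 → R3 fires; Y=1 R=6 X=29
Draw 13: a1=0.342, a2=1.650, a3=0.462, a0=2.454; τ=−ln(0.5773)/2.454=0.224 → t=4.341 > T=4.27: stop.
At T=4.27: Y=1 R=6 X=29; the largest is X.

Dominant species at T: X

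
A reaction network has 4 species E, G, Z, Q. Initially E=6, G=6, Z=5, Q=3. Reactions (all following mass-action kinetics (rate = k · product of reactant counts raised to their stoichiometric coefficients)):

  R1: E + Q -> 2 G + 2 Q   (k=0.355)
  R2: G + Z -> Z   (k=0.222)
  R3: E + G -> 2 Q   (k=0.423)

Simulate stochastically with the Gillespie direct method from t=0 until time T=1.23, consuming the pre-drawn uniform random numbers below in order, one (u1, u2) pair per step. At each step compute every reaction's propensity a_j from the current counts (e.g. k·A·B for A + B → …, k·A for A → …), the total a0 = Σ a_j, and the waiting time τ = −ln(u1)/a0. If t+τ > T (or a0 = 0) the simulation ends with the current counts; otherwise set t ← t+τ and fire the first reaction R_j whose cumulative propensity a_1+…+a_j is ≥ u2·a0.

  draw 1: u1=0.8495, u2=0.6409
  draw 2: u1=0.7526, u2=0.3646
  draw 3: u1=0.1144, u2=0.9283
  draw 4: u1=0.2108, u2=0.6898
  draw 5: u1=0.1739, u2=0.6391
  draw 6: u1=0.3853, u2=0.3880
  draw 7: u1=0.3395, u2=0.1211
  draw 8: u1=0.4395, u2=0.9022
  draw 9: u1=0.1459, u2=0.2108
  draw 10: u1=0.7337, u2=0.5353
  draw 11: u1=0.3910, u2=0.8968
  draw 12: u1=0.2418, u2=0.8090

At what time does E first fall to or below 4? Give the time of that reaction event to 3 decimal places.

Threshold first reached at t = 0.117

t=0.000: E=6 G=6 Z=5 Q=3
Draw 1: a1=6.390, a2=6.660, a3=15.228, a0=28.278; τ=−ln(0.8495)/28.278=0.006 → t=0.006; u2·a0=0.6409·28.278=18.123; a1+a2=13.050 < 18.123 ≤ a1+…+a3=28.278 → R3 fires; E=5 G=5 Z=5 Q=5
Draw 2: a1=8.875, a2=5.550, a3=10.575, a0=25.000; τ=−ln(0.7526)/25.000=0.011 → t=0.017; u2·a0=0.3646·25.000=9.115; a1=8.875 < 9.115 ≤ a1+a2=14.425 → R2 fires; E=5 G=4 Z=5 Q=5
Draw 3: a1=8.875, a2=4.440, a3=8.460, a0=21.775; τ=−ln(0.1144)/21.775=0.100 → t=0.117; u2·a0=0.9283·21.775=20.214; a1+a2=13.315 < 20.214 ≤ a1+…+a3=21.775 → R3 fires; E=4 G=3 Z=5 Q=7
Draw 4: a1=9.940, a2=3.330, a3=5.076, a0=18.346; τ=−ln(0.2108)/18.346=0.085 → t=0.202; u2·a0=0.6898·18.346=12.655; a1=9.940 < 12.655 ≤ a1+a2=13.270 → R2 fires; E=4 G=2 Z=5 Q=7
Draw 5: a1=9.940, a2=2.220, a3=3.384, a0=15.544; τ=−ln(0.1739)/15.544=0.113 → t=0.314; u2·a0=0.6391·15.544=9.934 ≤ a1=9.940 → R1 fires; E=3 G=4 Z=5 Q=8
Draw 6: a1=8.520, a2=4.440, a3=5.076, a0=18.036; τ=−ln(0.3853)/18.036=0.053 → t=0.367; u2·a0=0.3880·18.036=6.998 ≤ a1=8.520 → R1 fires; E=2 G=6 Z=5 Q=9
Draw 7: a1=6.390, a2=6.660, a3=5.076, a0=18.126; τ=−ln(0.3395)/18.126=0.060 → t=0.427; u2·a0=0.1211·18.126=2.195 ≤ a1=6.390 → R1 fires; E=1 G=8 Z=5 Q=10
Draw 8: a1=3.550, a2=8.880, a3=3.384, a0=15.814; τ=−ln(0.4395)/15.814=0.052 → t=0.479; u2·a0=0.9022·15.814=14.267; a1+a2=12.430 < 14.267 ≤ a1+…+a3=15.814 → R3 fires; E=0 G=7 Z=5 Q=12
Draw 9: a1=0.000, a2=7.770, a3=0.000, a0=7.770; τ=−ln(0.1459)/7.770=0.248 → t=0.726; u2·a0=0.2108·7.770=1.638; a1=0.000 < 1.638 ≤ a1+a2=7.770 → R2 fires; E=0 G=6 Z=5 Q=12
Draw 10: a1=0.000, a2=6.660, a3=0.000, a0=6.660; τ=−ln(0.7337)/6.660=0.046 → t=0.773; u2·a0=0.5353·6.660=3.565; a1=0.000 < 3.565 ≤ a1+a2=6.660 → R2 fires; E=0 G=5 Z=5 Q=12
Draw 11: a1=0.000, a2=5.550, a3=0.000, a0=5.550; τ=−ln(0.3910)/5.550=0.169 → t=0.942; u2·a0=0.8968·5.550=4.977; a1=0.000 < 4.977 ≤ a1+a2=5.550 → R2 fires; E=0 G=4 Z=5 Q=12
Draw 12: a1=0.000, a2=4.440, a3=0.000, a0=4.440; τ=−ln(0.2418)/4.440=0.320 → t=1.262 > T=1.23: stop.
E first becomes ≤ 4 when it reaches 4 at the event at t=0.117.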